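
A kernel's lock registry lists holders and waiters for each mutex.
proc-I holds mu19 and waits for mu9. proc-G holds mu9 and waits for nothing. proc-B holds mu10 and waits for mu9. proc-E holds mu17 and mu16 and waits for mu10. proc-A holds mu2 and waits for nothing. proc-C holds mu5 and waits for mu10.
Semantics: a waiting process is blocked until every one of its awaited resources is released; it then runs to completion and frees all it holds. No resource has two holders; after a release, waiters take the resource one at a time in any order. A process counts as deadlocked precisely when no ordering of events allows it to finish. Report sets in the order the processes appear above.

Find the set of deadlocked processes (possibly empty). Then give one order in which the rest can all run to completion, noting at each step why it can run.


The deadlocked set is empty.
Key observation: the wait relation is loop-free; peeling off processes with no waits unwinds the whole state.
The rest can finish in the order proc-G, proc-B, proc-E, proc-I, proc-A, proc-C.
Check, step by step:
  run proc-G (it waits on nothing); releases mu9
  proc-B waits on mu9 — all released -> runs and releases mu10
  proc-E waits on mu10 — all released -> runs and releases mu17 and mu16
  proc-I waits on mu9 — all released -> runs and releases mu19
  run proc-A (it waits on nothing); releases mu2
  proc-C waits on mu10 — all released -> runs and releases mu5


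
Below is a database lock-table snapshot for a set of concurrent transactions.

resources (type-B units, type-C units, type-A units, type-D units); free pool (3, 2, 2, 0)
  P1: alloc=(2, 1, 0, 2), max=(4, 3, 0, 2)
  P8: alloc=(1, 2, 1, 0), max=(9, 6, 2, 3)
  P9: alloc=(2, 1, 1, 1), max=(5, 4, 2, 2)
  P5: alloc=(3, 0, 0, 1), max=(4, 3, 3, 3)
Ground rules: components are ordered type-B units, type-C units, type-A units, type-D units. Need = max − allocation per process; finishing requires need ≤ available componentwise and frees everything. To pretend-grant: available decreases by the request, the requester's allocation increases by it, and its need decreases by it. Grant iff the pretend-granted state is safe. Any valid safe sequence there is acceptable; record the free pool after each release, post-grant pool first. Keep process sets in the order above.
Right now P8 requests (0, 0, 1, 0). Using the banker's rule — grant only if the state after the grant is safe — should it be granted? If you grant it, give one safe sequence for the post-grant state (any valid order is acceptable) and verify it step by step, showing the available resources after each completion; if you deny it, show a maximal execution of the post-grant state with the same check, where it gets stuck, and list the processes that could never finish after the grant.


DENY. Granting would leave the state unsafe.
Key observation: after P1, P9 the pool peaks at (7, 4, 2, 3), and each blocked process is short somewhere: P8 on type-B units; P5 on type-A units.
Pretend the grant happened; the run P1, P9 goes as far as possible. Walking it through:
  pool = (3, 2, 1, 0)
  P1 needs (2, 2, 0, 0) <= (3, 2, 1, 0) -> finishes; pool += (2, 1, 0, 2) = (5, 3, 1, 2)
  P9 needs (3, 3, 1, 1) <= (5, 3, 1, 2) -> finishes; pool += (2, 1, 1, 1) = (7, 4, 2, 3)
  P8 cannot run: need (8, 4, 0, 3) vs free (7, 4, 2, 3) (insufficient type-B units)
  P5 cannot run: need (1, 3, 3, 2) vs free (7, 4, 2, 3) (insufficient type-A units)
Processes that could never finish after the grant: P8 and P5.


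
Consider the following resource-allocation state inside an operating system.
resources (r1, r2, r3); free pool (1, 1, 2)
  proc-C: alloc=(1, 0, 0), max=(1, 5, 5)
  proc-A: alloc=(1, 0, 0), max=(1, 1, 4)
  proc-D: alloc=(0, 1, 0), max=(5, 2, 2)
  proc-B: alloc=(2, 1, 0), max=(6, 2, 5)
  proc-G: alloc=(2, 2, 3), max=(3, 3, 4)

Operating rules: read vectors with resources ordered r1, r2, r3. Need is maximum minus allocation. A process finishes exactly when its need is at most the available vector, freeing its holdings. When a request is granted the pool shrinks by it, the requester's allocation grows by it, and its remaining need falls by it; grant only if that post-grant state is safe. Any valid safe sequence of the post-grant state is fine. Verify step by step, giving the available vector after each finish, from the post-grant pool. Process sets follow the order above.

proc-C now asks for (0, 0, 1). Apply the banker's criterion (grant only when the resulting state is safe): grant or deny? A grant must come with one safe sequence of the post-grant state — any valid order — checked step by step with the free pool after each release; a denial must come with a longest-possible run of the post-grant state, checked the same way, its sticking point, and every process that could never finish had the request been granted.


DENY. Granting would leave the state unsafe.
Key observation: after proc-G, proc-A the pool peaks at (4, 3, 4), and each blocked process is short somewhere: proc-C on r2; proc-D on r1; proc-B on r3.
After a pretend grant, a maximal execution: proc-G, proc-A — then nothing else fits. Walking it through:
  pool = (1, 1, 1)
  run proc-G (needs (1, 1, 1), free (1, 1, 1)); after release of (2, 2, 3) the pool is (3, 3, 4)
  run proc-A (needs (0, 1, 4), free (3, 3, 4)); after release of (1, 0, 0) the pool is (4, 3, 4)
  blocked: proc-C wants (0, 5, 4), pool (4, 3, 4) — not enough r2
  blocked: proc-D wants (5, 1, 2), pool (4, 3, 4) — not enough r1
  blocked: proc-B wants (4, 1, 5), pool (4, 3, 4) — not enough r3
Post-grant, the permanently blocked set is proc-C, proc-D and proc-B.


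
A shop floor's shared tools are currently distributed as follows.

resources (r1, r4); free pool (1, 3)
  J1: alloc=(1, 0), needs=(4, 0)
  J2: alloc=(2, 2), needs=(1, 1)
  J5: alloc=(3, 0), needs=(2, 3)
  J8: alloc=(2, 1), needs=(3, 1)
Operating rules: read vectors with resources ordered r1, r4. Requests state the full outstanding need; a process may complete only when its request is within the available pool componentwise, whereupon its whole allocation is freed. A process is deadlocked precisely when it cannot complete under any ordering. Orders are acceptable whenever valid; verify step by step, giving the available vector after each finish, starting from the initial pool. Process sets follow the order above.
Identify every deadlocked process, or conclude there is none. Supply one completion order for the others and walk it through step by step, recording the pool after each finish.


No process is deadlocked.
Key observation: the pool covers J2 at once, and every later process fits after earlier releases.
One completion order for the rest: J2, J5, J1, J8. Step-by-step check:
  pool = (1, 3)
  run J2 (needs (1, 1), free (1, 3)); after release of (2, 2) the pool is (3, 5)
  run J5 (needs (2, 3), free (3, 5)); after release of (3, 0) the pool is (6, 5)
  run J1 (needs (4, 0), free (6, 5)); after release of (1, 0) the pool is (7, 5)
  run J8 (needs (3, 1), free (7, 5)); after release of (2, 1) the pool is (9, 6)


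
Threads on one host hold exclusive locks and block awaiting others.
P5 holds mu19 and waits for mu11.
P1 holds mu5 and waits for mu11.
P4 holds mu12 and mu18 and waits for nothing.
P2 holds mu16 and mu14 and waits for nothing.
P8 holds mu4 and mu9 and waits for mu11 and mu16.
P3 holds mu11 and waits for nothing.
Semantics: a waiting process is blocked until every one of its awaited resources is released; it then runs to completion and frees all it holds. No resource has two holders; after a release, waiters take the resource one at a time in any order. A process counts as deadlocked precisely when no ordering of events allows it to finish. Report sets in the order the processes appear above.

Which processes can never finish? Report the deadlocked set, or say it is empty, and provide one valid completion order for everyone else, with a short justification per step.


No process is deadlocked.
Key observation: the wait graph is acyclic; completion cascades from the unblocked processes through everyone else.
The rest can finish in the order P3, P5, P2, P8, P1, P4.
Check, step by step:
  run P3 (it waits on nothing); releases mu11
  run P5 (all its waits — mu11 — are resolved); releases mu19
  run P2 (it waits on nothing); releases mu16 and mu14
  run P8 (all its waits — mu11 and mu16 — are resolved); releases mu4 and mu9
  run P1 (all its waits — mu11 — are resolved); releases mu5
  run P4 (it waits on nothing); releases mu12 and mu18


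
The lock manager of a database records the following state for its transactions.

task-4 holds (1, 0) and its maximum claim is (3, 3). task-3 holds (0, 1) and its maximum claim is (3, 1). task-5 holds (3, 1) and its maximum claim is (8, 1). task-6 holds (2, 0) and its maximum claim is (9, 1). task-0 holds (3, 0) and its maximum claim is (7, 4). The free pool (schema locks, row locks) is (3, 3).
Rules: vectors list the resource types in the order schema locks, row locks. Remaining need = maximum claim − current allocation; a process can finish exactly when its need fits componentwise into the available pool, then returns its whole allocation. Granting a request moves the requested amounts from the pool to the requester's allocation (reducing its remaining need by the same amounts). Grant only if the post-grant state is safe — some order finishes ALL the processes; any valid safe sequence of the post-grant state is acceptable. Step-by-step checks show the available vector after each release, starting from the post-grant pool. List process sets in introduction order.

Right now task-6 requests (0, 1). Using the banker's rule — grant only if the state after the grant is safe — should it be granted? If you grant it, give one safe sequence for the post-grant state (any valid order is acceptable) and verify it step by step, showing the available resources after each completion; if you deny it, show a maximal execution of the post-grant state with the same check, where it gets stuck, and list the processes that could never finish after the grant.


DENY — the pretend-granted state is unsafe.
Key observation: after task-3, task-4 the pool peaks at (4, 3), and each blocked process is short somewhere: task-5 on schema locks; task-6 on schema locks; task-0 on row locks.
On the post-grant state, task-3, task-4 is a maximal run — nothing extends it. Step-by-step check:
  pool = (3, 2)
  task-3 needs (3, 0) <= (3, 2) -> finishes; pool += (0, 1) = (3, 3)
  task-4 needs (2, 3) <= (3, 3) -> finishes; pool += (1, 0) = (4, 3)
  blocked: task-5 wants (5, 0), pool (4, 3) — not enough schema locks
  blocked: task-6 wants (7, 0), pool (4, 3) — not enough schema locks
  blocked: task-0 wants (4, 4), pool (4, 3) — not enough row locks
Had the request been granted, task-5, task-6 and task-0 could never finish.


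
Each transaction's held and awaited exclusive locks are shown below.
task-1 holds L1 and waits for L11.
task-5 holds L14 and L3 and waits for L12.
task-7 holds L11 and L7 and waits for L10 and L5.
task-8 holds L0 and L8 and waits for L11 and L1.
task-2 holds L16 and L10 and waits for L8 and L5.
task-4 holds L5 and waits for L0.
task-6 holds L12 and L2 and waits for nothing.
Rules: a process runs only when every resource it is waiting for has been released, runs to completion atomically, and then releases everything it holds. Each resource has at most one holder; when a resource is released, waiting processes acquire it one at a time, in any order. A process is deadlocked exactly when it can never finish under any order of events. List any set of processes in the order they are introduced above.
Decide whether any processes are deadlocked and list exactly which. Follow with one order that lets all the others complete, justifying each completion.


Deadlocked: task-1, task-7, task-8, task-2 and task-4.
Key observation: the knot is the closed ring of waits task-1 -> task-7 -> task-2 -> task-8 -> task-1; task-4 is caught in further circular waits.
A valid finishing order for the others: task-6, task-5.
Verifying each step:
  task-6 waits on nothing -> runs at once and releases L12 and L2
  run task-5 (all its waits — L12 — are resolved); releases L14 and L3


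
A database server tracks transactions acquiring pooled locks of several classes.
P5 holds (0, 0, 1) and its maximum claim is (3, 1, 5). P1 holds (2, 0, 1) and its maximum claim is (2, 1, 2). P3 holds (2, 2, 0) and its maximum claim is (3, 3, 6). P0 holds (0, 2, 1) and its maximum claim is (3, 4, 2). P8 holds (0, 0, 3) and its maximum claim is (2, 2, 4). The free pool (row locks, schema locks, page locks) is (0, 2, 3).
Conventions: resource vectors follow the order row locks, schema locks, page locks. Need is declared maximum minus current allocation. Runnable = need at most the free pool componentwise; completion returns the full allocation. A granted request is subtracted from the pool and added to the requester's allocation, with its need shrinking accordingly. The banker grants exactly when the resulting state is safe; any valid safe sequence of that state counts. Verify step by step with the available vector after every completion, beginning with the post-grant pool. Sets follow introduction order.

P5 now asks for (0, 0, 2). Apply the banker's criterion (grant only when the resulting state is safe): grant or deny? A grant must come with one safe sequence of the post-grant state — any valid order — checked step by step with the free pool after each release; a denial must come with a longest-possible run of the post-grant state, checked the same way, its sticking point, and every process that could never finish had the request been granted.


DENY — the pretend-granted state is unsafe.
Key observation: after P1, P8 the pool peaks at (2, 2, 5), and each blocked process is short somewhere: P5 on row locks; P3 on page locks; P0 on row locks.
After a pretend grant, a maximal execution: P1, P8 — then nothing else fits. Step-by-step check:
  pool = (0, 2, 1)
  P1 needs (0, 1, 1) <= (0, 2, 1) -> finishes; pool += (2, 0, 1) = (2, 2, 2)
  P8 needs (2, 2, 1) <= (2, 2, 2) -> finishes; pool += (0, 0, 3) = (2, 2, 5)
  P5 cannot run: need (3, 1, 2) vs free (2, 2, 5) (insufficient row locks)
  P3 cannot run: need (1, 1, 6) vs free (2, 2, 5) (insufficient page locks)
  P0 cannot run: need (3, 2, 1) vs free (2, 2, 5) (insufficient row locks)
Had the request been granted, P5, P3 and P0 could never finish.


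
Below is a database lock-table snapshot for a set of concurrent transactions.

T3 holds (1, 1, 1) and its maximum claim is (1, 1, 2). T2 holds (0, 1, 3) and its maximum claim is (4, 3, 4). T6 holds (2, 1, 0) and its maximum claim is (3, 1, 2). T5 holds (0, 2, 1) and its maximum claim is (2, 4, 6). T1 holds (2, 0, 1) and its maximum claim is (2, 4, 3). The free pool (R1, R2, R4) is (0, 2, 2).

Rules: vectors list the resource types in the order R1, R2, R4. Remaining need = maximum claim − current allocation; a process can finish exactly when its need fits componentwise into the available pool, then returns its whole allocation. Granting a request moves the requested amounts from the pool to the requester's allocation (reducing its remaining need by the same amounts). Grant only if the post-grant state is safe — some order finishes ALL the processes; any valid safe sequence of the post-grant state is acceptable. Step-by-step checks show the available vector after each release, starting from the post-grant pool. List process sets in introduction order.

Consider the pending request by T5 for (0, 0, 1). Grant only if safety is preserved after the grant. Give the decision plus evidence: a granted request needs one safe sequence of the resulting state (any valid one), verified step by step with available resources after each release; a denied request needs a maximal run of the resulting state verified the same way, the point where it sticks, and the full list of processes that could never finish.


GRANT — the state after the grant stays safe, e.g. via T3, T6, T1, T2, T5.
Key observation: even at the reduced pool (0, 2, 1), T3 fits immediately, so safety survives the grant.
Verifying the post-grant state step by step:
  pool = (0, 2, 1)
  T3: need (0, 0, 1) fits (0, 2, 1); releases (1, 1, 1), pool now (1, 3, 2)
  T6: need (1, 0, 2) fits (1, 3, 2); releases (2, 1, 0), pool now (3, 4, 2)
  T1: need (0, 4, 2) fits (3, 4, 2); releases (2, 0, 1), pool now (5, 4, 3)
  T2: need (4, 2, 1) fits (5, 4, 3); releases (0, 1, 3), pool now (5, 5, 6)
  T5: need (2, 2, 4) fits (5, 5, 6); releases (0, 2, 2), pool now (5, 7, 8)


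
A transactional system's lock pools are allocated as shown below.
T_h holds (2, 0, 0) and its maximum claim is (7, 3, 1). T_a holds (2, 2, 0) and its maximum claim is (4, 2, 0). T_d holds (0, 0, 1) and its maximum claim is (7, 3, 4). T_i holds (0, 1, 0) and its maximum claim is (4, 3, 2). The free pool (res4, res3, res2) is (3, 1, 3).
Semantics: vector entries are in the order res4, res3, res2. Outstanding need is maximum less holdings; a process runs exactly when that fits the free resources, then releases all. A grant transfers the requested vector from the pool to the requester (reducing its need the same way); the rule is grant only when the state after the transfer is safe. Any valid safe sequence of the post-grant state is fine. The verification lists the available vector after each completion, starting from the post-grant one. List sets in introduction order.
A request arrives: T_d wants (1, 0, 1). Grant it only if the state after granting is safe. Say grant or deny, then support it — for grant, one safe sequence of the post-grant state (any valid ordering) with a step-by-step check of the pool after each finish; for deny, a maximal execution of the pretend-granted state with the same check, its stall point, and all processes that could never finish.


DENY: after the grant no complete ordering would exist.
Key observation: res4 is the bottleneck — with T_a, T_i done the pool holds (4, 4, 2), short of every remaining need.
After a pretend grant, a maximal execution: T_a, T_i — then nothing else fits. Walking it through:
  pool = (2, 1, 2)
  T_a: need (2, 0, 0) fits (2, 1, 2); releases (2, 2, 0), pool now (4, 3, 2)
  T_i: need (4, 2, 2) fits (4, 3, 2); releases (0, 1, 0), pool now (4, 4, 2)
  T_h cannot run: need (5, 3, 1) vs free (4, 4, 2) (insufficient res4)
  T_d cannot run: need (6, 3, 2) vs free (4, 4, 2) (insufficient res4)
Processes that could never finish after the grant: T_h and T_d.


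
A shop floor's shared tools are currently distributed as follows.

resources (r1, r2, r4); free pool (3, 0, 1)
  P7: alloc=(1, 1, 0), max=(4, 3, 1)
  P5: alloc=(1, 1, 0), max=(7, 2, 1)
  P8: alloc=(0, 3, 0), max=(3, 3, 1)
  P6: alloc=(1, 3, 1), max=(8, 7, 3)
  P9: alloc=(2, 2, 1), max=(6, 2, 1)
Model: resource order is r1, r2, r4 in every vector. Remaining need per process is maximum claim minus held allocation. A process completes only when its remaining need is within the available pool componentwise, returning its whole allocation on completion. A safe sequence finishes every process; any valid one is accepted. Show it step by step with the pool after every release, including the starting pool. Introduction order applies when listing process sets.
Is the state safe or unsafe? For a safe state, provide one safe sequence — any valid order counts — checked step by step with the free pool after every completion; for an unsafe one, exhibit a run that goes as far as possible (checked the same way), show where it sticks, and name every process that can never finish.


The state is SAFE; one workable sequence: P8, P7, P9, P5, P6.
Key observation: the first exact fit in this order is P8 — it needs (3, 0, 1) with (3, 0, 1) free, meeting a requested resource to the last unit.
Check, step by step:
  pool = (3, 0, 1)
  P8 needs (3, 0, 1) <= (3, 0, 1) -> finishes; pool += (0, 3, 0) = (3, 3, 1)
  P7 needs (3, 2, 1) <= (3, 3, 1) -> finishes; pool += (1, 1, 0) = (4, 4, 1)
  P9 needs (4, 0, 0) <= (4, 4, 1) -> finishes; pool += (2, 2, 1) = (6, 6, 2)
  P5 needs (6, 1, 1) <= (6, 6, 2) -> finishes; pool += (1, 1, 0) = (7, 7, 2)
  P6 needs (7, 4, 2) <= (7, 7, 2) -> finishes; pool += (1, 3, 1) = (8, 10, 3)


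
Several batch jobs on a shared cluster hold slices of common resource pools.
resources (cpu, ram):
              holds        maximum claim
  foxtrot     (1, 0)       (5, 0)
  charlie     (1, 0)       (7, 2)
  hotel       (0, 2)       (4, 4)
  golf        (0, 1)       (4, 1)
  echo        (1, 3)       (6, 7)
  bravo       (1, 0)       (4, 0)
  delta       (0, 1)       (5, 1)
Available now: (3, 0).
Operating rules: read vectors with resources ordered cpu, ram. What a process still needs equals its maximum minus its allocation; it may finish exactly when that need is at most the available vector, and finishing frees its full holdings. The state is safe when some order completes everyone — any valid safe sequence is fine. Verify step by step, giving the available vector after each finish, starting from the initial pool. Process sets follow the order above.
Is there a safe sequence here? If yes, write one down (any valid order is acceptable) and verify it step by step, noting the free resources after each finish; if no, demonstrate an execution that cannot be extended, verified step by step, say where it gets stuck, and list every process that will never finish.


The state is SAFE; one workable sequence: bravo, foxtrot, delta, golf, hotel, echo, charlie.
Key observation: bravo marks the first exact bind of the order: its need (3, 0) fits the free (3, 0) with zero slack on a requested resource.
Verifying each step:
  pool = (3, 0)
  run bravo (needs (3, 0), free (3, 0)); after release of (1, 0) the pool is (4, 0)
  run foxtrot (needs (4, 0), free (4, 0)); after release of (1, 0) the pool is (5, 0)
  run delta (needs (5, 0), free (5, 0)); after release of (0, 1) the pool is (5, 1)
  run golf (needs (4, 0), free (5, 1)); after release of (0, 1) the pool is (5, 2)
  run hotel (needs (4, 2), free (5, 2)); after release of (0, 2) the pool is (5, 4)
  run echo (needs (5, 4), free (5, 4)); after release of (1, 3) the pool is (6, 7)
  run charlie (needs (6, 2), free (6, 7)); after release of (1, 0) the pool is (7, 7)


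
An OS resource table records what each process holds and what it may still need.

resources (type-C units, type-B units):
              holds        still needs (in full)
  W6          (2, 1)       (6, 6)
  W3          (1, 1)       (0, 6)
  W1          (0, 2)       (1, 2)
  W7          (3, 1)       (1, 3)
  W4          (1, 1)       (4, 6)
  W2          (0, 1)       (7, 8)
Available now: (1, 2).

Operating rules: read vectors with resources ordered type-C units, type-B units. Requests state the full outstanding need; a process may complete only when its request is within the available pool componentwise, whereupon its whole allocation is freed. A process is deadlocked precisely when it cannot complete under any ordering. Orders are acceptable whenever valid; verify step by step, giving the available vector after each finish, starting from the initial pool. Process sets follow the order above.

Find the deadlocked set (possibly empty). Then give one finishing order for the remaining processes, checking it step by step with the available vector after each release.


The deadlocked set is W6, W3, W4 and W2.
Key observation: once W1, W7 finish, the pool peaks at (4, 5) — and every remaining process still needs more type-B units than that.
One completion order for the rest: W1, W7. Step-by-step check:
  pool = (1, 2)
  run W1 (needs (1, 2), free (1, 2)); after release of (0, 2) the pool is (1, 4)
  run W7 (needs (1, 3), free (1, 4)); after release of (3, 1) the pool is (4, 5)
None of the blocked processes ever fits:
  W6 still needs (6, 6) but only (4, 5) is free — short on type-C units and type-B units
  W3 still needs (0, 6) but only (4, 5) is free — short on type-B units
  W4 still needs (4, 6) but only (4, 5) is free — short on type-B units
  W2 still needs (7, 8) but only (4, 5) is free — short on type-C units and type-B units


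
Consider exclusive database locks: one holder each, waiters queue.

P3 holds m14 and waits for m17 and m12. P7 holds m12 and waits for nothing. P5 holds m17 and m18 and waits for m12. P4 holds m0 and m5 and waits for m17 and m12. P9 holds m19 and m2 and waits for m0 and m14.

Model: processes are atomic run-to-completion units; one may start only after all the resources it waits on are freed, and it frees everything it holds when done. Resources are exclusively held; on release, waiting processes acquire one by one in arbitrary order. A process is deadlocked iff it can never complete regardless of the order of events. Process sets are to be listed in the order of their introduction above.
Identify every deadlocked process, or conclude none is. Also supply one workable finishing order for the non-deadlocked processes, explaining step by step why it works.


The deadlocked set is empty.
Key observation: the wait relation is loop-free; peeling off processes with no waits unwinds the whole state.
One completion order for the rest: P7, P5, P4, P3, P9.
Walking it through:
  P7 waits on nothing -> runs at once and releases m12
  run P5 (all its waits — m12 — are resolved); releases m17 and m18
  run P4 (all its waits — m17 and m12 — are resolved); releases m0 and m5
  run P3 (all its waits — m17 and m12 — are resolved); releases m14
  run P9 (all its waits — m0 and m14 — are resolved); releases m19 and m2


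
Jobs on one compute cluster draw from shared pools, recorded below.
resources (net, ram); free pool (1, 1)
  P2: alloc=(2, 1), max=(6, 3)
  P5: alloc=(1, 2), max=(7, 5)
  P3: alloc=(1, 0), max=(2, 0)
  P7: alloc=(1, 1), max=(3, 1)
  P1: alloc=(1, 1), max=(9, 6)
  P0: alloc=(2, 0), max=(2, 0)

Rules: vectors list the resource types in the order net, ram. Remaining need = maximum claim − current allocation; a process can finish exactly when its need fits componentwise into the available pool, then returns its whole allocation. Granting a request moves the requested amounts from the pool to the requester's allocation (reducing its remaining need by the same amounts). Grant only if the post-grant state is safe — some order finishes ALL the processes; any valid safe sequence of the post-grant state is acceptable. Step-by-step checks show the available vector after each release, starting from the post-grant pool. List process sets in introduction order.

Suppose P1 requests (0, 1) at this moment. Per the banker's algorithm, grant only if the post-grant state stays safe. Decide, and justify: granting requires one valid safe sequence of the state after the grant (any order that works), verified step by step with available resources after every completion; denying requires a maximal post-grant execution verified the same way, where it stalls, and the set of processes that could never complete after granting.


DENY — the pretend-granted state is unsafe.
Key observation: the wall is ram: completing P0, P7, P3 brings the pool only to (5, 1), and all the rest need more.
Pretend the grant happened; the run P0, P7, P3 goes as far as possible. Walking it through:
  pool = (1, 0)
  run P0 (needs (0, 0), free (1, 0)); after release of (2, 0) the pool is (3, 0)
  run P7 (needs (2, 0), free (3, 0)); after release of (1, 1) the pool is (4, 1)
  run P3 (needs (1, 0), free (4, 1)); after release of (1, 0) the pool is (5, 1)
  blocked: P2 wants (4, 2), pool (5, 1) — not enough ram
  blocked: P5 wants (6, 3), pool (5, 1) — not enough net and ram
  blocked: P1 wants (8, 4), pool (5, 1) — not enough net and ram
Post-grant, the permanently blocked set is P2, P5 and P1.


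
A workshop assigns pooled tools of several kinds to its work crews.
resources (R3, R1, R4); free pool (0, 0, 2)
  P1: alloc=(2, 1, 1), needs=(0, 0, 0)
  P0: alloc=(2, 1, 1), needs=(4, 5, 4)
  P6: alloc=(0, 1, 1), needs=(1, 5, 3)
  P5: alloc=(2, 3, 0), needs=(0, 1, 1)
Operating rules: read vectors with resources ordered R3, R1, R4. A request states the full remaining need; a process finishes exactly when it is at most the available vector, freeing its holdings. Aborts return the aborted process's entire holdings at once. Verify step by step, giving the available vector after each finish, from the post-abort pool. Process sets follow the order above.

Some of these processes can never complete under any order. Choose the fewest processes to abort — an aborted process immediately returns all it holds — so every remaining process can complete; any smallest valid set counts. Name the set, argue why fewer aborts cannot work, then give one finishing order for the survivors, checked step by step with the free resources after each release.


Minimum abort set: P0.
Key observation: aborting P0 returns (2, 1, 1), and P6 — hopeless before — runs at step 3 with the returned capacity in the pool.
Minimality: the empty abort set fails — the state is deadlocked as it stands.
One survivor order: P5, P1, P6. Verifying each step (post-abort pool first):
  pool = (2, 1, 3)
  P5 needs (0, 1, 1) <= (2, 1, 3) -> finishes; pool += (2, 3, 0) = (4, 4, 3)
  P1 needs (0, 0, 0) <= (4, 4, 3) -> finishes; pool += (2, 1, 1) = (6, 5, 4)
  P6 needs (1, 5, 3) <= (6, 5, 4) -> finishes; pool += (0, 1, 1) = (6, 6, 5)


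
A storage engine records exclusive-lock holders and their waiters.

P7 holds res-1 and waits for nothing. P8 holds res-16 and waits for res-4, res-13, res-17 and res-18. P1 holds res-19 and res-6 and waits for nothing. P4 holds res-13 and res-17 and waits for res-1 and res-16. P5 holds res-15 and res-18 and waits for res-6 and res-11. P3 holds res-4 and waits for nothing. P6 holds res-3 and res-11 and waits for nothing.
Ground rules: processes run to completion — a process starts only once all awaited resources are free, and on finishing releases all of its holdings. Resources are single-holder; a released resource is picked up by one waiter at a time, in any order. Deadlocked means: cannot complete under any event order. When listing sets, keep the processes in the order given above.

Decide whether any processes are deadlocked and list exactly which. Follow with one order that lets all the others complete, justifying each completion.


Deadlocked: P8 and P4.
Key observation: the wait chain closes on itself along P8 -> P4 -> P8; no other process is dragged down with it.
The rest can finish in the order P6, P7, P3, P1, P5.
Walking it through:
  run P6 (it waits on nothing); releases res-3 and res-11
  run P7 (it waits on nothing); releases res-1
  run P3 (it waits on nothing); releases res-4
  run P1 (it waits on nothing); releases res-19 and res-6
  P5: everything it awaited (res-6 and res-11) is free; runs, freeing res-15 and res-18


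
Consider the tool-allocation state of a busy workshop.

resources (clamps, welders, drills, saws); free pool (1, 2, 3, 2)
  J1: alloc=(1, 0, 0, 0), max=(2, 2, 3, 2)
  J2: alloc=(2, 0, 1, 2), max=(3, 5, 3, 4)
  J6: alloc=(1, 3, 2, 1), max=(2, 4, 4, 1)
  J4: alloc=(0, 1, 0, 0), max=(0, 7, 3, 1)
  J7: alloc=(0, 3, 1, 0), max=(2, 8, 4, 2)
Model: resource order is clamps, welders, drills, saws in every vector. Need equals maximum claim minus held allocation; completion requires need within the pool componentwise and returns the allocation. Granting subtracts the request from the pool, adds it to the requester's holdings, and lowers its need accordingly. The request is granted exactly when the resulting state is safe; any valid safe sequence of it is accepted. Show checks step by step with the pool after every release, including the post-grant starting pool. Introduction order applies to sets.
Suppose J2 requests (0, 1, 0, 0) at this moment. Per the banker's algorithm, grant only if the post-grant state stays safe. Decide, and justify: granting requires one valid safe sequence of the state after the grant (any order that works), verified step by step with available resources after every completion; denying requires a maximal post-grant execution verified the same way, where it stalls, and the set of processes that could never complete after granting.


GRANT — the state after the grant stays safe, e.g. via J6, J1, J2, J7, J4.
Key observation: even at the reduced pool (1, 1, 3, 2), J6 fits immediately, so safety survives the grant.
Step-by-step check of the post-grant state:
  pool = (1, 1, 3, 2)
  run J6 (needs (1, 1, 2, 0), free (1, 1, 3, 2)); after release of (1, 3, 2, 1) the pool is (2, 4, 5, 3)
  run J1 (needs (1, 2, 3, 2), free (2, 4, 5, 3)); after release of (1, 0, 0, 0) the pool is (3, 4, 5, 3)
  run J2 (needs (1, 4, 2, 2), free (3, 4, 5, 3)); after release of (2, 1, 1, 2) the pool is (5, 5, 6, 5)
  run J7 (needs (2, 5, 3, 2), free (5, 5, 6, 5)); after release of (0, 3, 1, 0) the pool is (5, 8, 7, 5)
  run J4 (needs (0, 6, 3, 1), free (5, 8, 7, 5)); after release of (0, 1, 0, 0) the pool is (5, 9, 7, 5)


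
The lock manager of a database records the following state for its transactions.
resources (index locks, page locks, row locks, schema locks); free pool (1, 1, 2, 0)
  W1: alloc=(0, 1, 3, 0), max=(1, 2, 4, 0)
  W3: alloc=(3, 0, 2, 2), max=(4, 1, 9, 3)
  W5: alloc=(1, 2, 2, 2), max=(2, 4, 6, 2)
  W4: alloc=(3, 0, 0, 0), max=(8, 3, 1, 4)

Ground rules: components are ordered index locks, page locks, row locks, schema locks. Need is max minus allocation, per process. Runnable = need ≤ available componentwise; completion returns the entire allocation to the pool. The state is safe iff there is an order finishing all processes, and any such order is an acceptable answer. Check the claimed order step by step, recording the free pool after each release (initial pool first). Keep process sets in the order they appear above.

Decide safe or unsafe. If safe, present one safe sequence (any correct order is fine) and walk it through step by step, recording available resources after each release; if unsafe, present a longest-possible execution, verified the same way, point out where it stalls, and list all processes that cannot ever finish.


SAFE, for example via the order W1, W5, W3, W4.
Key observation: at W1 the run first touches a limit — (1, 1, 1, 0) against (1, 1, 2, 0), exact on a resource it actually requests.
Check, step by step:
  pool = (1, 1, 2, 0)
  W1 needs (1, 1, 1, 0) <= (1, 1, 2, 0) -> finishes; pool += (0, 1, 3, 0) = (1, 2, 5, 0)
  W5 needs (1, 2, 4, 0) <= (1, 2, 5, 0) -> finishes; pool += (1, 2, 2, 2) = (2, 4, 7, 2)
  W3 needs (1, 1, 7, 1) <= (2, 4, 7, 2) -> finishes; pool += (3, 0, 2, 2) = (5, 4, 9, 4)
  W4 needs (5, 3, 1, 4) <= (5, 4, 9, 4) -> finishes; pool += (3, 0, 0, 0) = (8, 4, 9, 4)


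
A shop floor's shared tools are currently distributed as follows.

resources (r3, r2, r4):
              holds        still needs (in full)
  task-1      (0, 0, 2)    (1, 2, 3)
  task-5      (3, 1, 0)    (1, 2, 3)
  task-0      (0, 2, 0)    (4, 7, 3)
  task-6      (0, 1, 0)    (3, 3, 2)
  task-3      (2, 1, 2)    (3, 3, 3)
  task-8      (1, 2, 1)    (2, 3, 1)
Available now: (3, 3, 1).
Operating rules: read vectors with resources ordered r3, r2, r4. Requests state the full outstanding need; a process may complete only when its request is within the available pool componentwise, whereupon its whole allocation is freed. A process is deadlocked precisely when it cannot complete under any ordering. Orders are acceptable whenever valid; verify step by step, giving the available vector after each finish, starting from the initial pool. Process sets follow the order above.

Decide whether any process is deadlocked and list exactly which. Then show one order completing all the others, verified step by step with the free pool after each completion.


Deadlocked set: task-1, task-5, task-0 and task-3.
Key observation: the wall is r4: completing task-8, task-6 brings the pool only to (4, 6, 2), and all the rest need more.
A valid finishing order for the others: task-8, task-6. Walking it through:
  pool = (3, 3, 1)
  run task-8 (needs (2, 3, 1), free (3, 3, 1)); after release of (1, 2, 1) the pool is (4, 5, 2)
  run task-6 (needs (3, 3, 2), free (4, 5, 2)); after release of (0, 1, 0) the pool is (4, 6, 2)
The blocked processes can never fit:
  blocked: task-1 wants (1, 2, 3), pool (4, 6, 2) — not enough r4
  blocked: task-5 wants (1, 2, 3), pool (4, 6, 2) — not enough r4
  blocked: task-0 wants (4, 7, 3), pool (4, 6, 2) — not enough r2 and r4
  blocked: task-3 wants (3, 3, 3), pool (4, 6, 2) — not enough r4


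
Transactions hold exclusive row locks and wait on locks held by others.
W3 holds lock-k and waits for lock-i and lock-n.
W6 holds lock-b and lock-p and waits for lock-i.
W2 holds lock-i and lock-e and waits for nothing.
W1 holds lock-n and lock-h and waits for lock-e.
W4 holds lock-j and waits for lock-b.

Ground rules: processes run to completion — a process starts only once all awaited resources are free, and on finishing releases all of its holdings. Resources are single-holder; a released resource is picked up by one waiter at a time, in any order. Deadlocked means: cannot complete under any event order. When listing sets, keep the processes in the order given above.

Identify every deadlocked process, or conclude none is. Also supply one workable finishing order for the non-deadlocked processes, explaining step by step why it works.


The deadlocked set is empty.
Key observation: although several processes wait, no cycle exists — each chain bottoms out at a free runner.
A valid finishing order for the others: W2, W1, W6, W4, W3.
Verifying each step:
  run W2 (it waits on nothing); releases lock-i and lock-e
  W1: everything it awaited (lock-e) is free; runs, freeing lock-n and lock-h
  W6: everything it awaited (lock-i) is free; runs, freeing lock-b and lock-p
  W4: everything it awaited (lock-b) is free; runs, freeing lock-j
  W3: everything it awaited (lock-i and lock-n) is free; runs, freeing lock-k


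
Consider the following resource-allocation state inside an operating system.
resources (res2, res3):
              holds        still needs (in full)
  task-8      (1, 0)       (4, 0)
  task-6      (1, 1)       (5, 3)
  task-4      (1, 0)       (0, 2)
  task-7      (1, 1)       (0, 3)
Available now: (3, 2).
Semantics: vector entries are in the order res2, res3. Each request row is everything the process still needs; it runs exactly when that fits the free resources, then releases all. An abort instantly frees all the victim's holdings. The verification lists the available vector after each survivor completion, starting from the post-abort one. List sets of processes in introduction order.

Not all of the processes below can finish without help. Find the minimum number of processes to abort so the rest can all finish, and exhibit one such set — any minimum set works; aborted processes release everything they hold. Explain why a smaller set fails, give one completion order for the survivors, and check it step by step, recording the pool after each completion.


Abort task-6.
Key observation: before aborting task-6, task-7 was permanently blocked — no order could ever run it; afterwards it completes at step 3.
No smaller set exists: with zero aborts the deadlock remains.
The survivors complete as task-8, task-4, task-7. Verifying each step (starting from the post-abort pool):
  pool = (4, 3)
  run task-8 (needs (4, 0), free (4, 3)); after release of (1, 0) the pool is (5, 3)
  run task-4 (needs (0, 2), free (5, 3)); after release of (1, 0) the pool is (6, 3)
  run task-7 (needs (0, 3), free (6, 3)); after release of (1, 1) the pool is (7, 4)


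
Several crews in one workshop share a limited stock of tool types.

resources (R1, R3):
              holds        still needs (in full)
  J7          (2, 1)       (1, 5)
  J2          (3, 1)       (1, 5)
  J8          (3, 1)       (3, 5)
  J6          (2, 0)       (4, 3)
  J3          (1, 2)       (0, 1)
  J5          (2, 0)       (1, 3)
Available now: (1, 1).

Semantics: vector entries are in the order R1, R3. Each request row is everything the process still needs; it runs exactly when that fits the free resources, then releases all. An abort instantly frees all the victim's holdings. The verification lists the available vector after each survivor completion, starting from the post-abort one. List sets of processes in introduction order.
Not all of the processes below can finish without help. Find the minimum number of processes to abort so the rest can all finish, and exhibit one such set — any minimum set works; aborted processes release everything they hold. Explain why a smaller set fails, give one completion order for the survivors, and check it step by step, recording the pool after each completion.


Abort J7 and J2.
Key observation: before aborting J7 and J2, J8 was permanently blocked — no order could ever run it; afterwards it completes at step 4.
Minimality, checking each single-abort alternative: J7 alone leaves J2 blocked (short on R3); J2 alone leaves J7 blocked (short on R3); J8 alone leaves J7 blocked (short on R3); J6 alone leaves J7 blocked (short on R3); J3 alone leaves J7 blocked (short on R3); J5 alone leaves J7 blocked (short on R3).
The survivors complete as J5, J3, J6, J8. Verifying each step (starting from the post-abort pool):
  pool = (6, 3)
  run J5 (needs (1, 3), free (6, 3)); after release of (2, 0) the pool is (8, 3)
  run J3 (needs (0, 1), free (8, 3)); after release of (1, 2) the pool is (9, 5)
  run J6 (needs (4, 3), free (9, 5)); after release of (2, 0) the pool is (11, 5)
  run J8 (needs (3, 5), free (11, 5)); after release of (3, 1) the pool is (14, 6)
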